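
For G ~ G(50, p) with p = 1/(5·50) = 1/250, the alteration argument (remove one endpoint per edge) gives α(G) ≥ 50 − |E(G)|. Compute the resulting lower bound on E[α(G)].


E[|E(G)|] = C(50, 2)·p = 1225 · (1/250) = 49/10.
E[α(G)] ≥ n − E[|E(G)|] = 50 − 49/10 = 451/10.
Numerically: ≈ 45.1000.
(This is only a lower bound; the true E[α(G)] may be larger.)

E[α(G)] ≥ 451/10 ≈ 45.1000.


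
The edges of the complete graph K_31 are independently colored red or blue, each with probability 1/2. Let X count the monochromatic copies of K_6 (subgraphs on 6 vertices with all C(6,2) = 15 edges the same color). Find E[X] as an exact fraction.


Let X = Σ_S X_S over the C(31, 6) = 736281 subsets S of size 6, where X_S = 1 if the K_6 on S is monochromatic.
For a fixed S, the K_6 on S has C(6, 2) = 15 edges. P[all 15 edges red] = (1/2)^15, and likewise for blue, so P[monochromatic] = 2·(1/2)^15 = 2^{1 − 15} = 1/16384.
Summing: E[X] = C(31, 6) · 2^{1 − 15} = 736281 · 1/16384 = 736281/16384.
Numerically: E[X] ≈ 44.93903.

E[X] = C(31,6)·2^(1−C(6,2)) = 736281/16384 ≈ 44.93903.


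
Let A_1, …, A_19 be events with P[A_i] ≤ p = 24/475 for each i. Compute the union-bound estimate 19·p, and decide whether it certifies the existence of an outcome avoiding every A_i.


Union bound: P[∪_{i=1}^{19} A_i] ≤ Σ_i P[A_i] ≤ 19·p = 19·(24/475) = 24/25.
Numerically: 24/25 ≈ 0.960000.
Is 24/25 < 1? YES.
Since P[∪ A_i] ≤ 24/25 < 1, the complement has P[∩ A_i^c] ≥ 1 − 24/25 = 1/25 > 0, so some outcome avoids every A_i.

19·p = 24/25 ≈ 0.960000; existence CERTIFIED by the union bound.


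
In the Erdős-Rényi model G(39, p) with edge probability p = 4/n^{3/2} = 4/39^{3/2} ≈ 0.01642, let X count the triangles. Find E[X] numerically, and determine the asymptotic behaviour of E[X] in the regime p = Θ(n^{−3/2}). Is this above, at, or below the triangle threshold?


Number of potential triangles: C(39, 3) = 9139.
Each occurs with probability p³ ≈ (0.01642)³ ≈ 4.429852e-06.
By linearity: E[X] = C(39, 3)·p³ ≈ 9139 · 4.429852e-06 ≈ 0.0405.
Since α = 3/2 > 1, p = c/n^{3/2} = o(1/n) is below the triangle threshold p ~ 1/n. Asymptotically E[X] ~ (c³/6)·n^{3(1−α)} = (4³/6)·n^{-1.5} → 0, so by Markov's inequality G has no triangles w.h.p.

E[X] ≈ 0.0405; in regime p = Θ(1/n^{3/2}) E[X] tends to 0 (below the triangle threshold p ~ 1/n).


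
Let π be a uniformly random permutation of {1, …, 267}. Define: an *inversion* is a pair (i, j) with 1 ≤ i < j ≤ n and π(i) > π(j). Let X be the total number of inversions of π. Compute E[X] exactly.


Write X = Σ X_I over the C(267, 2) = 35511 pairs i < j, with X_I the indicator of one inversion.
There are 35511 indicators.
For each fixed pair i < j, the values π(i) and π(j) are two distinct elements of {1, …, 267} in uniformly random order; by symmetry P[π(i) > π(j)] = 1/2.
By linearity: E[X] = 35511 · (1/2) = C(267, 2) · (1/2) = 35511/2 = 35511/2 ≈ 17755.500000.

E[X] = 35511/2 = 17755.500000.


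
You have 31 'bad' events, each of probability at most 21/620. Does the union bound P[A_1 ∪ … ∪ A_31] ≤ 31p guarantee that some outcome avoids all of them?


Union bound: P[∪_{i=1}^{31} A_i] ≤ Σ_i P[A_i] ≤ 31·p = 31·(21/620) = 21/20.
Numerically: 21/20 ≈ 1.05000.
Is 21/20 < 1? NO.
Since the bound 21/20 is ≥ 1, the union bound is uninformative here; it does NOT by itself certify existence.

31·p = 21/20 ≈ 1.05000; existence NOT certified by the union bound.


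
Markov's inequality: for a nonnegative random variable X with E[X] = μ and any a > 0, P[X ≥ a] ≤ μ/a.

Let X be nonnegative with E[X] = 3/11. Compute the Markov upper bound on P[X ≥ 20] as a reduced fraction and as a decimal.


μ = E[X] = 3/11, a = 20.
Markov: P[X ≥ 20] ≤ μ/a = (3/11)/20 = 3/220.
Numerically: ≈ 0.01364.
(Since a = 20 > μ = 0.27273, the bound 3/220 is < 1 and informative.)

P[X ≥ 20] ≤ 3/220 ≈ 0.01364.


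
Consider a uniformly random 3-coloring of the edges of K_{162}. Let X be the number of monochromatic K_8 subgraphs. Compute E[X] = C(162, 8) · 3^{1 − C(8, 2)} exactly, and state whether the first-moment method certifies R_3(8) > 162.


E[X] = C(162, 8) · 3^{1 − 28} = 9870758125020 · 3^{−27} = 9870758125020/7625597484987.
As a reduced fraction: E[X] = 121861211420/94143178827 ≈ 1.294.
Is E[X] < 1? NO.
Since E[X] ≥ 1, the first-moment bound is inconclusive at n = 162; it does NOT by itself certify R_3(8) > 162.

E[X] = 121861211420/94143178827 ≈ 1.294; E[X] ≥ 1; first-moment method inconclusive here.


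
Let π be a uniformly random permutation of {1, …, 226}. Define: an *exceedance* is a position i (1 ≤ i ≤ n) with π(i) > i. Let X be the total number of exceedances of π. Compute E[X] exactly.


Write X = Σ_{i=1}^{226} X_i, where X_i = 1_{π(i) > i}.
For each fixed i, π(i) is uniform over {1, …, 226} (marginal of a uniform permutation), so P[π(i) > i] = (n − i)/n. Summing: Σ_{i=1}^{226} (n − i)/n = (0 + 1 + … + 225)/226 = 226(226 − 1)/(2·226) = (226 − 1)/2.
Hence E[X] = Σ_{i=1}^{226} (226 − i)/226 = 225/2 ≈ 112.500.

E[X] = 225/2 = 112.500.


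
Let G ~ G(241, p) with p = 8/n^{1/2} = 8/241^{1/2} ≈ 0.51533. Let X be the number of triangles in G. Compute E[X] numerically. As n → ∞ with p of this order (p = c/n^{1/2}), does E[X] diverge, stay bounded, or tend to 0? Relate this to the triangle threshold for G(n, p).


Number of potential triangles: C(241, 3) = 2303960.
Each occurs with probability p³ ≈ (0.51533)³ ≈ 1.3684987e-01.
By linearity: E[X] = C(241, 3)·p³ ≈ 2303960 · 1.3684987e-01 ≈ 315296.63224.
Since α = 1/2 < 1, p = c/n^{1/2} ≫ 1/n is above the triangle threshold p ~ 1/n. Asymptotically E[X] ~ (c³/6)·n^{3(1−α)} = (8³/6)·n^{1.5} → ∞; triangles are abundant w.h.p.

E[X] ≈ 315296.63224; in regime p = Θ(1/n^{1/2}) E[X] diverges (above the triangle threshold p ~ 1/n).


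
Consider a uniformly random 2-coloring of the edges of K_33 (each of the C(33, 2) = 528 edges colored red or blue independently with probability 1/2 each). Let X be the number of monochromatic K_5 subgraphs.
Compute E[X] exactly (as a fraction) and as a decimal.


Let X = Σ_S X_S over the C(33, 5) = 237336 subsets S of size 5, where X_S = 1 if the K_5 on S is monochromatic.
For a fixed S, the K_5 on S has C(5, 2) = 10 edges. P[all 10 edges red] = (1/2)^10, and likewise for blue, so P[monochromatic] = 2·(1/2)^10 = 2^{1 − 10} = 1/512.
By linearity: E[X] = C(33, 5) · 2^{1 − 10} = 237336 · 1/512 = 29667/64.
Numerically: E[X] ≈ 463.54688.

E[X] = C(33,5)·2^(1−C(5,2)) = 29667/64 ≈ 463.54688.


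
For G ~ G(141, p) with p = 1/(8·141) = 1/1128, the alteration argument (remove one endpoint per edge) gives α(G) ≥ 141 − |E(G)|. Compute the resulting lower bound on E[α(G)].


E[|E(G)|] = C(141, 2)·p = 9870 · (1/1128) = 35/4.
E[α(G)] ≥ n − E[|E(G)|] = 141 − 35/4 = 529/4.
Numerically: ≈ 132.25000.
(This is only a lower bound; the true E[α(G)] may be larger.)

E[α(G)] ≥ 529/4 ≈ 132.25000.


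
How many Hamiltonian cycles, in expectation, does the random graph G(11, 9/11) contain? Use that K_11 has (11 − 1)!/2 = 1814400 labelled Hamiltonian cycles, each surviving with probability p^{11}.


K_11 has (11 − 1)!/2 = 1814400 labelled Hamiltonian cycles.
For each such Hamiltonian cycle H, let X_H = 1 if all 11 edges of H are present in G. Then P[X_H = 1] = p^{11} = (9/11)^{11} = 31381059609/285311670611.
By linearity of expectation: E[X] = Σ_H E[X_H] = 1814400 · p^{11} = 1814400 · 31381059609/285311670611 = 56937794554569600/285311670611.
Numerically: E[X] ≈ 1.996e+05.

E[X] = 1814400 · (9/11)^{11} = 56937794554569600/285311670611 ≈ 1.996e+05.


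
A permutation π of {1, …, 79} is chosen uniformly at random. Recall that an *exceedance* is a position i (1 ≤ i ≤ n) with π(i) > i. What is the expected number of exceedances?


Write X = Σ_{i=1}^{79} X_i, where X_i = 1_{π(i) > i}.
For each fixed i, π(i) is uniform over {1, …, 79} (marginal of a uniform permutation), so P[π(i) > i] = (n − i)/n. Summing: Σ_{i=1}^{79} (n − i)/n = (0 + 1 + … + 78)/79 = 79(79 − 1)/(2·79) = (79 − 1)/2.
Hence E[X] = Σ_{i=1}^{79} (79 − i)/79 = 39 ≈ 39.0000.

E[X] = 39 = 39.0000.


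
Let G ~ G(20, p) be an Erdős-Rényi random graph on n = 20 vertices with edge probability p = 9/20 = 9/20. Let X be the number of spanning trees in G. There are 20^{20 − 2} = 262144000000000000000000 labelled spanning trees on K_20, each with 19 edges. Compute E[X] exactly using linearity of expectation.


K_20 has 20^{20 − 2} = 262144000000000000000000 labelled spanning trees.
For each such spanning tree H, let X_H = 1 if all 19 edges of H are present in G. Then P[X_H = 1] = p^{19} = (9/20)^{19} = 1350851717672992089/5242880000000000000000000.
Summing the indicators: E[X] = Σ_H E[X_H] = 262144000000000000000000 · p^{19} = 262144000000000000000000 · 1350851717672992089/5242880000000000000000000 = 1350851717672992089/20.
Numerically: E[X] ≈ 6.75426e+16.

E[X] = 262144000000000000000000 · (9/20)^{19} = 1350851717672992089/20 ≈ 6.75426e+16.


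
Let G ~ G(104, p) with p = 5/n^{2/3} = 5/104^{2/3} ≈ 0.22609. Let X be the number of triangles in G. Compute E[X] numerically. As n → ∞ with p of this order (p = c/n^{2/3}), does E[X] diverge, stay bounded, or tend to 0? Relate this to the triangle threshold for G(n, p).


Number of potential triangles: C(104, 3) = 182104.
Each occurs with probability p³ ≈ (0.22609)³ ≈ 1.1556953e-02.
By linearity: E[X] = C(104, 3)·p³ ≈ 182104 · 1.1556953e-02 ≈ 2104.56731.
Since α = 2/3 < 1, p = c/n^{2/3} ≫ 1/n is above the triangle threshold p ~ 1/n. Asymptotically E[X] ~ (c³/6)·n^{3(1−α)} = (5³/6)·n^{1} → ∞; triangles are abundant w.h.p.

E[X] ≈ 2104.56731; in regime p = Θ(1/n^{2/3}) E[X] diverges (above the triangle threshold p ~ 1/n).


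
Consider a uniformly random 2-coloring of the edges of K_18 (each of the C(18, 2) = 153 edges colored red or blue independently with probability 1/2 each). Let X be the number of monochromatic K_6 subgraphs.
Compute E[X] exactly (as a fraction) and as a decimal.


Let X = Σ_S X_S over the C(18, 6) = 18564 subsets S of size 6, where X_S = 1 if the K_6 on S is monochromatic.
For a fixed S, the K_6 on S has C(6, 2) = 15 edges. P[all 15 edges red] = (1/2)^15, and likewise for blue, so P[monochromatic] = 2·(1/2)^15 = 2^{1 − 15} = 1/16384.
By linearity: E[X] = C(18, 6) · 2^{1 − 15} = 18564 · 1/16384 = 4641/4096.
Numerically: E[X] ≈ 1.133057.

E[X] = C(18,6)·2^(1−C(6,2)) = 4641/4096 ≈ 1.133057.


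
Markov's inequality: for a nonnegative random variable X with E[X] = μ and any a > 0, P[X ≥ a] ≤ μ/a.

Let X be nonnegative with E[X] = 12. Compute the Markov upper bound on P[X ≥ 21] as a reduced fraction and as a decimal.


μ = E[X] = 12, a = 21.
Markov: P[X ≥ 21] ≤ μ/a = (12)/21 = 4/7.
Numerically: ≈ 0.571.
(Since a = 21 > μ = 12.000, the bound 4/7 is < 1 and informative.)

P[X ≥ 21] ≤ 4/7 ≈ 0.571.


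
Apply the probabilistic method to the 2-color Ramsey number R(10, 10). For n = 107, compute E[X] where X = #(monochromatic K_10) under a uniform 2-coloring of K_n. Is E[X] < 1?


E[X] = C(107, 10) · 2^{1 − 45} = 35137373005735 · 2^{−44} = 35137373005735/17592186044416.
As a reduced fraction: E[X] = 35137373005735/17592186044416 ≈ 1.9973284.
Is E[X] < 1? NO.
Since E[X] ≥ 1, the first-moment bound is inconclusive at n = 107; it does NOT by itself certify R(10, 10) > 107.

E[X] = 35137373005735/17592186044416 ≈ 1.9973284; E[X] ≥ 1; first-moment method inconclusive here.


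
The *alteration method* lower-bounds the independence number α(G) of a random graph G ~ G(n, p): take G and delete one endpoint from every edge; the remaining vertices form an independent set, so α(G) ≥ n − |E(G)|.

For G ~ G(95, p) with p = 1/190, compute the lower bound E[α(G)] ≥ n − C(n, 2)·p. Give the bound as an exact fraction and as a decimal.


E[|E(G)|] = C(95, 2)·p = 4465 · (1/190) = 47/2.
E[α(G)] ≥ n − E[|E(G)|] = 95 − 47/2 = 143/2.
Numerically: ≈ 71.5000.
(This is only a lower bound; the true E[α(G)] may be larger.)

E[α(G)] ≥ 143/2 ≈ 71.5000.


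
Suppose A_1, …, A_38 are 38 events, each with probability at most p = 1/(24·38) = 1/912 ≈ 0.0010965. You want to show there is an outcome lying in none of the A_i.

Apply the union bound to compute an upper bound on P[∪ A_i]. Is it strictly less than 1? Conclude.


Union bound: P[∪_{i=1}^{38} A_i] ≤ Σ_i P[A_i] ≤ 38·p = 38·(1/912) = 1/24.
Numerically: 1/24 ≈ 0.0416667.
Is 1/24 < 1? YES.
Since P[∪ A_i] ≤ 1/24 < 1, the complement has P[∩ A_i^c] ≥ 1 − 1/24 = 23/24 > 0, so some outcome avoids every A_i.

38·p = 1/24 ≈ 0.0416667; existence CERTIFIED by the union bound.


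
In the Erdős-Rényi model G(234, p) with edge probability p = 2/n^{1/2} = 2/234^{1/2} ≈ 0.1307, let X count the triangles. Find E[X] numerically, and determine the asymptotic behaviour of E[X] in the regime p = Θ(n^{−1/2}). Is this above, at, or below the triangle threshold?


Number of potential triangles: C(234, 3) = 2108184.
Each occurs with probability p³ ≈ (0.1307)³ ≈ 2.234942e-03.
By linearity: E[X] = C(234, 3)·p³ ≈ 2108184 · 2.234942e-03 ≈ 4711.6684.
Since α = 1/2 < 1, p = c/n^{1/2} ≫ 1/n is above the triangle threshold p ~ 1/n. Asymptotically E[X] ~ (c³/6)·n^{3(1−α)} = (2³/6)·n^{1.5} → ∞; triangles are abundant w.h.p.

E[X] ≈ 4711.6684; in regime p = Θ(1/n^{1/2}) E[X] diverges (above the triangle threshold p ~ 1/n).


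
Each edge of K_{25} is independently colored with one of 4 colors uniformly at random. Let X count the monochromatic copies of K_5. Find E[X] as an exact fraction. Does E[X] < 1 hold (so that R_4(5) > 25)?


E[X] = C(25, 5) · 4^{1 − 10} = 53130 · 4^{−9} = 53130/262144.
As a reduced fraction: E[X] = 26565/131072 ≈ 0.2027.
Is E[X] < 1? YES.
Since E[X] < 1, there exists a 4-coloring of K_{25} with no monochromatic K_5; hence R_4(5) > 25.

E[X] = 26565/131072 ≈ 0.2027; E[X] < 1, so R_4(5) > 25.


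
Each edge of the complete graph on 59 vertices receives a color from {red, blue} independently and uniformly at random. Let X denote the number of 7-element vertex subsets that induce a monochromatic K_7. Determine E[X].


Let X = Σ_S X_S over the C(59, 7) = 341149446 subsets S of size 7, where X_S = 1 if the K_7 on S is monochromatic.
For a fixed S, the K_7 on S has C(7, 2) = 21 edges. P[all 21 edges red] = (1/2)^21, and likewise for blue, so P[monochromatic] = 2·(1/2)^21 = 2^{1 − 21} = 1/1048576.
By linearity: E[X] = C(59, 7) · 2^{1 − 21} = 341149446 · 1/1048576 = 170574723/524288.
Numerically: E[X] ≈ 325.345465.

E[X] = C(59,7)·2^(1−C(7,2)) = 170574723/524288 ≈ 325.345465.


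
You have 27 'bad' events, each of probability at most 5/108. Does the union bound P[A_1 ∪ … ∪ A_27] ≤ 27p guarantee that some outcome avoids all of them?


Union bound: P[∪_{i=1}^{27} A_i] ≤ Σ_i P[A_i] ≤ 27·p = 27·(5/108) = 5/4.
Numerically: 5/4 ≈ 1.250000.
Is 5/4 < 1? NO.
Since the bound 5/4 is ≥ 1, the union bound is uninformative here; it does NOT by itself certify existence.

27·p = 5/4 ≈ 1.250000; existence NOT certified by the union bound.


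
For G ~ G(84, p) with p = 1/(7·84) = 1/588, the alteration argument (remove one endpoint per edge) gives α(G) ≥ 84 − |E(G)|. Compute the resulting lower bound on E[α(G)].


E[|E(G)|] = C(84, 2)·p = 3486 · (1/588) = 83/14.
E[α(G)] ≥ n − E[|E(G)|] = 84 − 83/14 = 1093/14.
Numerically: ≈ 78.0714.
(This is only a lower bound; the true E[α(G)] may be larger.)

E[α(G)] ≥ 1093/14 ≈ 78.0714.


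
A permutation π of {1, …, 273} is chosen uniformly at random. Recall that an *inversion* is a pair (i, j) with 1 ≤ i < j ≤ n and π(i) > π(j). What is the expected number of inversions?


Write X = Σ X_I over the C(273, 2) = 37128 pairs i < j, with X_I the indicator of one inversion.
There are 37128 indicators.
For each fixed pair i < j, the values π(i) and π(j) are two distinct elements of {1, …, 273} in uniformly random order; by symmetry P[π(i) > π(j)] = 1/2.
By linearity: E[X] = 37128 · (1/2) = C(273, 2) · (1/2) = 37128/2 = 18564 ≈ 18564.00000.

E[X] = 18564 = 18564.00000.


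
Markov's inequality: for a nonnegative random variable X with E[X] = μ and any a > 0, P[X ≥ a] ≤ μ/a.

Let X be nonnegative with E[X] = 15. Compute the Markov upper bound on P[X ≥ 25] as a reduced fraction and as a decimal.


μ = E[X] = 15, a = 25.
Markov: P[X ≥ 25] ≤ μ/a = (15)/25 = 3/5.
Numerically: ≈ 0.6000.
(Since a = 25 > μ = 15.0000, the bound 3/5 is < 1 and informative.)

P[X ≥ 25] ≤ 3/5 ≈ 0.6000.


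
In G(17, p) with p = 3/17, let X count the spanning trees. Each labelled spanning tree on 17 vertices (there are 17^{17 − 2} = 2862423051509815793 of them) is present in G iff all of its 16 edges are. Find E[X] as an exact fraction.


K_17 has 17^{17 − 2} = 2862423051509815793 labelled spanning trees.
For each such spanning tree H, let X_H = 1 if all 16 edges of H are present in G. Then P[X_H = 1] = p^{16} = (3/17)^{16} = 43046721/48661191875666868481.
By linearity: E[X] = Σ_H E[X_H] = 2862423051509815793 · p^{16} = 2862423051509815793 · 43046721/48661191875666868481 = 43046721/17.
Numerically: E[X] ≈ 2.532e+06.

E[X] = 2862423051509815793 · (3/17)^{16} = 43046721/17 ≈ 2.532e+06.


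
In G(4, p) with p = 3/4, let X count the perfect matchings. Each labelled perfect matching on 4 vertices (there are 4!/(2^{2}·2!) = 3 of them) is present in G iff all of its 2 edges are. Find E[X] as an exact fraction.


K_4 has 4!/(2^{2}·2!) = 3 labelled perfect matchings.
For each such perfect matching H, let X_H = 1 if all 2 edges of H are present in G. Then P[X_H = 1] = p^{2} = (3/4)^{2} = 9/16.
By linearity: E[X] = Σ_H E[X_H] = 3 · p^{2} = 3 · 9/16 = 27/16.
Numerically: E[X] ≈ 1.6875.

E[X] = 3 · (3/4)^{2} = 27/16 ≈ 1.6875.


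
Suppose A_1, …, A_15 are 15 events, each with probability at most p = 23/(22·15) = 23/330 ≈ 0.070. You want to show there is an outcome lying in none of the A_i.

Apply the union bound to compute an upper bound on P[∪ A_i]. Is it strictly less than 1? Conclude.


Union bound: P[∪_{i=1}^{15} A_i] ≤ Σ_i P[A_i] ≤ 15·p = 15·(23/330) = 23/22.
Numerically: 23/22 ≈ 1.045.
Is 23/22 < 1? NO.
Since the bound 23/22 is ≥ 1, the union bound is uninformative here; it does NOT by itself certify existence.

15·p = 23/22 ≈ 1.045; existence NOT certified by the union bound.


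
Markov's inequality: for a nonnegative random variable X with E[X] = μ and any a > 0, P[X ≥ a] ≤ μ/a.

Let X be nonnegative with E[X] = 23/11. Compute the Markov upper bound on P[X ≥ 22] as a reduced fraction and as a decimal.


μ = E[X] = 23/11, a = 22.
Markov: P[X ≥ 22] ≤ μ/a = (23/11)/22 = 23/242.
Numerically: ≈ 0.095041.
(Since a = 22 > μ = 2.090909, the bound 23/242 is < 1 and informative.)

P[X ≥ 22] ≤ 23/242 ≈ 0.095041.


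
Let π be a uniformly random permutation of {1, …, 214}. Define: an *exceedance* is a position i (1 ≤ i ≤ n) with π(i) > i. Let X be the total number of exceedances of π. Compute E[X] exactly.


Write X = Σ_{i=1}^{214} X_i, where X_i = 1_{π(i) > i}.
For each fixed i, π(i) is uniform over {1, …, 214} (marginal of a uniform permutation), so P[π(i) > i] = (n − i)/n. Summing: Σ_{i=1}^{214} (n − i)/n = (0 + 1 + … + 213)/214 = 214(214 − 1)/(2·214) = (214 − 1)/2.
Hence E[X] = Σ_{i=1}^{214} (214 − i)/214 = 213/2 ≈ 106.50000.

E[X] = 213/2 = 106.50000.


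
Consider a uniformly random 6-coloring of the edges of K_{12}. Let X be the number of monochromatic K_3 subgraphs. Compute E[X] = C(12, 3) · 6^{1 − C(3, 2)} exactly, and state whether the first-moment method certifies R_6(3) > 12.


E[X] = C(12, 3) · 6^{1 − 3} = 220 · 6^{−2} = 220/36.
As a reduced fraction: E[X] = 55/9 ≈ 6.11111.
Is E[X] < 1? NO.
Since E[X] ≥ 1, the first-moment bound is inconclusive at n = 12; it does NOT by itself certify R_6(3) > 12.

E[X] = 55/9 ≈ 6.11111; E[X] ≥ 1; first-moment method inconclusive here.


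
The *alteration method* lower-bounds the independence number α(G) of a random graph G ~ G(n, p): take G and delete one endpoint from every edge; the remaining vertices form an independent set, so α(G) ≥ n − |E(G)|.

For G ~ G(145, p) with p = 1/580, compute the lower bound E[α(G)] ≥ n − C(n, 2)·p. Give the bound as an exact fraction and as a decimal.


E[|E(G)|] = C(145, 2)·p = 10440 · (1/580) = 18.
E[α(G)] ≥ n − E[|E(G)|] = 145 − 18 = 127.
Numerically: ≈ 127.000.
(This is only a lower bound; the true E[α(G)] may be larger.)

E[α(G)] ≥ 127 ≈ 127.000.


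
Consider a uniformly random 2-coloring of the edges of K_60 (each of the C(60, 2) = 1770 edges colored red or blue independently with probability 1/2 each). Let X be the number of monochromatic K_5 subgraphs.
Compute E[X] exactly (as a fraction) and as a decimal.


Let X = Σ_S X_S over the C(60, 5) = 5461512 subsets S of size 5, where X_S = 1 if the K_5 on S is monochromatic.
For a fixed S, the K_5 on S has C(5, 2) = 10 edges. P[all 10 edges red] = (1/2)^10, and likewise for blue, so P[monochromatic] = 2·(1/2)^10 = 2^{1 − 10} = 1/512.
By linearity: E[X] = C(60, 5) · 2^{1 − 10} = 5461512 · 1/512 = 682689/64.
Numerically: E[X] ≈ 10667.01562.

E[X] = C(60,5)·2^(1−C(5,2)) = 682689/64 ≈ 10667.01562.


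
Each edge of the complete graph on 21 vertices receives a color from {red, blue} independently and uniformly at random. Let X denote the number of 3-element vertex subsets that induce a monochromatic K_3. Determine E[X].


Let X = Σ_S X_S over the C(21, 3) = 1330 subsets S of size 3, where X_S = 1 if the K_3 on S is monochromatic.
For a fixed S, the K_3 on S has C(3, 2) = 3 edges. P[all 3 edges red] = (1/2)^3, and likewise for blue, so P[monochromatic] = 2·(1/2)^3 = 2^{1 − 3} = 1/4.
By linearity of expectation: E[X] = C(21, 3) · 2^{1 − 3} = 1330 · 1/4 = 665/2.
Numerically: E[X] ≈ 332.500000.

E[X] = C(21,3)·2^(1−C(3,2)) = 665/2 ≈ 332.500000.


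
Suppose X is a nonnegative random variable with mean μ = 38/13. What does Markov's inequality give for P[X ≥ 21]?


μ = E[X] = 38/13, a = 21.
Markov: P[X ≥ 21] ≤ μ/a = (38/13)/21 = 38/273.
Numerically: ≈ 0.139194.
(Since a = 21 > μ = 2.923077, the bound 38/273 is < 1 and informative.)

P[X ≥ 21] ≤ 38/273 ≈ 0.139194.


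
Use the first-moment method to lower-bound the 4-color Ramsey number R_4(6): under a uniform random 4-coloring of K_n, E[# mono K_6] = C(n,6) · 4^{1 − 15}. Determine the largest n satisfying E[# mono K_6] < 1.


We need C(n, 6) · 4^{1 − 15} < 1, i.e. C(n, 6) < 4^{15 − 1} = 268435456.
Check values of n near the boundary:
  n = 73: C(73, 6) = 170230452; 170230452 < 268435456? YES
  n = 74: C(74, 6) = 185250786; 185250786 < 268435456? YES
  n = 75: C(75, 6) = 201359550; 201359550 < 268435456? YES
  n = 76: C(76, 6) = 218618940; 218618940 < 268435456? YES
  n = 77: C(77, 6) = 237093780; 237093780 < 268435456? YES
  n = 78: C(78, 6) = 256851595; 256851595 < 268435456? YES
  n = 79: C(79, 6) = 277962685; 277962685 < 268435456? NO
  n = 80: C(80, 6) = 300500200; 300500200 < 268435456? NO
  n = 81: C(81, 6) = 324540216; 324540216 < 268435456? NO
The largest n with C(n, 6) < 268435456 is n = 78 (where E[X] = 256851595/268435456 ≈ 0.956847). Hence R_4(6) > 78, i.e. R_4(6) ≥ 79.

Largest n = 78; hence R_4(6) > 78.


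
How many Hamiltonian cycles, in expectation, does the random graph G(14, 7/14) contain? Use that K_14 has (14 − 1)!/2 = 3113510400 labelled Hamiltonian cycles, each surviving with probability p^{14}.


K_14 has (14 − 1)!/2 = 3113510400 labelled Hamiltonian cycles.
For each such Hamiltonian cycle H, let X_H = 1 if all 14 edges of H are present in G. Then P[X_H = 1] = p^{14} = (1/2)^{14} = 1/16384.
By linearity of expectation: E[X] = Σ_H E[X_H] = 3113510400 · p^{14} = 3113510400 · 1/16384 = 6081075/32.
Numerically: E[X] ≈ 1.9e+05.

E[X] = 3113510400 · (1/2)^{14} = 6081075/32 ≈ 1.9e+05.


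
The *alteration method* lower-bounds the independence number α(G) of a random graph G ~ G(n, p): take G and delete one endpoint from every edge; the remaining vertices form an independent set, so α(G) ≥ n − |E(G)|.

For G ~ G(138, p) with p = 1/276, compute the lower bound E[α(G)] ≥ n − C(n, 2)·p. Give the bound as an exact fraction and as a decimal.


E[|E(G)|] = C(138, 2)·p = 9453 · (1/276) = 137/4.
E[α(G)] ≥ n − E[|E(G)|] = 138 − 137/4 = 415/4.
Numerically: ≈ 103.7500.
(This is only a lower bound; the true E[α(G)] may be larger.)

E[α(G)] ≥ 415/4 ≈ 103.7500.


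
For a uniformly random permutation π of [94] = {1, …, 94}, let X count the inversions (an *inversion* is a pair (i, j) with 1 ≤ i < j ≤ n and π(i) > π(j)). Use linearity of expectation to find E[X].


Write X = Σ X_I over the C(94, 2) = 4371 pairs i < j, with X_I the indicator of one inversion.
There are 4371 indicators.
For each fixed pair i < j, the values π(i) and π(j) are two distinct elements of {1, …, 94} in uniformly random order; by symmetry P[π(i) > π(j)] = 1/2.
By linearity: E[X] = 4371 · (1/2) = C(94, 2) · (1/2) = 4371/2 = 4371/2 ≈ 2185.500000.

E[X] = 4371/2 = 2185.500000.


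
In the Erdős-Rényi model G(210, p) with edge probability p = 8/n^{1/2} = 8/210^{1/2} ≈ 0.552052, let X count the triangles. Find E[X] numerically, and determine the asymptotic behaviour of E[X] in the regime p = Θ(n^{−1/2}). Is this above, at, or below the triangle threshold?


Number of potential triangles: C(210, 3) = 1521520.
Each occurs with probability p³ ≈ (0.552052)³ ≈ 1.68244555e-01.
By linearity: E[X] = C(210, 3)·p³ ≈ 1521520 · 1.68244555e-01 ≈ 255987.455964.
Since α = 1/2 < 1, p = c/n^{1/2} ≫ 1/n is above the triangle threshold p ~ 1/n. Asymptotically E[X] ~ (c³/6)·n^{3(1−α)} = (8³/6)·n^{1.5} → ∞; triangles are abundant w.h.p.

E[X] ≈ 255987.455964; in regime p = Θ(1/n^{1/2}) E[X] diverges (above the triangle threshold p ~ 1/n).


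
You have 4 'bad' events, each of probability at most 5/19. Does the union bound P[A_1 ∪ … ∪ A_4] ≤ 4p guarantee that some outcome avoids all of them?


Union bound: P[∪_{i=1}^{4} A_i] ≤ Σ_i P[A_i] ≤ 4·p = 4·(5/19) = 20/19.
Numerically: 20/19 ≈ 1.053.
Is 20/19 < 1? NO.
Since the bound 20/19 is ≥ 1, the union bound is uninformative here; it does NOT by itself certify existence.

4·p = 20/19 ≈ 1.053; existence NOT certified by the union bound.


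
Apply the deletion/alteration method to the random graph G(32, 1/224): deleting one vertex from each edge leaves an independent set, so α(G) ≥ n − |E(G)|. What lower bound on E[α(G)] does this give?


E[|E(G)|] = C(32, 2)·p = 496 · (1/224) = 31/14.
E[α(G)] ≥ n − E[|E(G)|] = 32 − 31/14 = 417/14.
Numerically: ≈ 29.7857.
(This is only a lower bound; the true E[α(G)] may be larger.)

E[α(G)] ≥ 417/14 ≈ 29.7857.


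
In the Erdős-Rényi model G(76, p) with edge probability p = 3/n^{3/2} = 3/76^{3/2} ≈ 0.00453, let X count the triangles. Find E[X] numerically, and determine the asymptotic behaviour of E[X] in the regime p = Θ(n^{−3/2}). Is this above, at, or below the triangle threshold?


Number of potential triangles: C(76, 3) = 70300.
Each occurs with probability p³ ≈ (0.00453)³ ≈ 9.28330e-08.
By linearity: E[X] = C(76, 3)·p³ ≈ 70300 · 9.28330e-08 ≈ 0.007.
Since α = 3/2 > 1, p = c/n^{3/2} = o(1/n) is below the triangle threshold p ~ 1/n. Asymptotically E[X] ~ (c³/6)·n^{3(1−α)} = (3³/6)·n^{-1.5} → 0, so by Markov's inequality G has no triangles w.h.p.

E[X] ≈ 0.007; in regime p = Θ(1/n^{3/2}) E[X] tends to 0 (below the triangle threshold p ~ 1/n).


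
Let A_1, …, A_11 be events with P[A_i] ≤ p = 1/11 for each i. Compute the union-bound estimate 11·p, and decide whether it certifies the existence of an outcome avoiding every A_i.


Union bound: P[∪_{i=1}^{11} A_i] ≤ Σ_i P[A_i] ≤ 11·p = 11·(1/11) = 1.
Numerically: 1 ≈ 1.0000000.
Is 1 < 1? NO.
Since the bound 1 is ≥ 1, the union bound is uninformative here; it does NOT by itself certify existence.

11·p = 1 ≈ 1.0000000; existence NOT certified by the union bound.


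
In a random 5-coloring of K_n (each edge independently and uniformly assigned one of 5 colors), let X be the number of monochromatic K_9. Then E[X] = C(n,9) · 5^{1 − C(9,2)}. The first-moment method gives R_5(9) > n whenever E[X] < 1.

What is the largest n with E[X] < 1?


We need C(n, 9) · 5^{1 − 36} < 1, i.e. C(n, 9) < 5^{36 − 1} = 2910383045673370361328125.
Check values of n near the boundary:
  n = 2170: C(2170, 9) = 2891746779868845075610510; 2891746779868845075610510 < 2910383045673370361328125? YES
  n = 2171: C(2171, 9) = 2903784578674959601827205; 2903784578674959601827205 < 2910383045673370361328125? YES
  n = 2172: C(2172, 9) = 2915866900084148060642020; 2915866900084148060642020 < 2910383045673370361328125? NO
  n = 2173: C(2173, 9) = 2927993888115921319674265; 2927993888115921319674265 < 2910383045673370361328125? NO
The largest n with C(n, 9) < 2910383045673370361328125 is n = 2171 (where E[X] = 580756915734991920365441/582076609134674072265625 ≈ 0.9977328). Hence R_5(9) > 2171, i.e. R_5(9) ≥ 2172.

Largest n = 2171; hence R_5(9) > 2171.


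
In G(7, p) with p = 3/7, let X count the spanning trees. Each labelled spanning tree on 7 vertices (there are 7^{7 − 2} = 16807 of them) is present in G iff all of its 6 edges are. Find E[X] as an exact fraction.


K_7 has 7^{7 − 2} = 16807 labelled spanning trees.
For each such spanning tree H, let X_H = 1 if all 6 edges of H are present in G. Then P[X_H = 1] = p^{6} = (3/7)^{6} = 729/117649.
Summing the indicators: E[X] = Σ_H E[X_H] = 16807 · p^{6} = 16807 · 729/117649 = 729/7.
Numerically: E[X] ≈ 104.1.

E[X] = 16807 · (3/7)^{6} = 729/7 ≈ 104.1.


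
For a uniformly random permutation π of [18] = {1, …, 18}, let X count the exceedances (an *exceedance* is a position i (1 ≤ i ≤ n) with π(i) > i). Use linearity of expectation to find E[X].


Write X = Σ_{i=1}^{18} X_i, where X_i = 1_{π(i) > i}.
For each fixed i, π(i) is uniform over {1, …, 18} (marginal of a uniform permutation), so P[π(i) > i] = (n − i)/n. Summing: Σ_{i=1}^{18} (n − i)/n = (0 + 1 + … + 17)/18 = 18(18 − 1)/(2·18) = (18 − 1)/2.
Hence E[X] = Σ_{i=1}^{18} (18 − i)/18 = 17/2 ≈ 8.50000.

E[X] = 17/2 = 8.50000.


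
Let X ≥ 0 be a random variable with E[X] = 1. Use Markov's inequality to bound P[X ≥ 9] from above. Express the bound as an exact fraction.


μ = E[X] = 1, a = 9.
Markov: P[X ≥ 9] ≤ μ/a = (1)/9 = 1/9.
Numerically: ≈ 0.111111.
(Since a = 9 > μ = 1.000000, the bound 1/9 is < 1 and informative.)

P[X ≥ 9] ≤ 1/9 ≈ 0.111111.


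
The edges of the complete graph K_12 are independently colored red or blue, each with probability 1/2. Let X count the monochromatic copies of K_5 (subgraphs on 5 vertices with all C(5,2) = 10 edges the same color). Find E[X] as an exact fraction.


Let X = Σ_S X_S over the C(12, 5) = 792 subsets S of size 5, where X_S = 1 if the K_5 on S is monochromatic.
For a fixed S, the K_5 on S has C(5, 2) = 10 edges. P[all 10 edges red] = (1/2)^10, and likewise for blue, so P[monochromatic] = 2·(1/2)^10 = 2^{1 − 10} = 1/512.
Summing: E[X] = C(12, 5) · 2^{1 − 10} = 792 · 1/512 = 99/64.
Numerically: E[X] ≈ 1.547.

E[X] = C(12,5)·2^(1−C(5,2)) = 99/64 ≈ 1.547.


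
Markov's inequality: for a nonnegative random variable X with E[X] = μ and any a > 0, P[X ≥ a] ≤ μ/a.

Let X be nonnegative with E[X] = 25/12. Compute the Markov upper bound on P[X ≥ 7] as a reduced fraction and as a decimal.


μ = E[X] = 25/12, a = 7.
Markov: P[X ≥ 7] ≤ μ/a = (25/12)/7 = 25/84.
Numerically: ≈ 0.2976.
(Since a = 7 > μ = 2.0833, the bound 25/84 is < 1 and informative.)

P[X ≥ 7] ≤ 25/84 ≈ 0.2976.


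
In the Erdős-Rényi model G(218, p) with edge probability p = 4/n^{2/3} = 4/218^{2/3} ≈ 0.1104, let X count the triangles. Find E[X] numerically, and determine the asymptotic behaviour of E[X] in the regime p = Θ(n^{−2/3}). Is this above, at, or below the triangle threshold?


Number of potential triangles: C(218, 3) = 1703016.
Each occurs with probability p³ ≈ (0.1104)³ ≈ 1.346688e-03.
By linearity: E[X] = C(218, 3)·p³ ≈ 1703016 · 1.346688e-03 ≈ 2293.4312.
Since α = 2/3 < 1, p = c/n^{2/3} ≫ 1/n is above the triangle threshold p ~ 1/n. Asymptotically E[X] ~ (c³/6)·n^{3(1−α)} = (4³/6)·n^{1} → ∞; triangles are abundant w.h.p.

E[X] ≈ 2293.4312; in regime p = Θ(1/n^{2/3}) E[X] diverges (above the triangle threshold p ~ 1/n).


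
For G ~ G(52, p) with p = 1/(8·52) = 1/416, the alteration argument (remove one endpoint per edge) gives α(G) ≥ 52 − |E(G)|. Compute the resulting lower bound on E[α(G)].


E[|E(G)|] = C(52, 2)·p = 1326 · (1/416) = 51/16.
E[α(G)] ≥ n − E[|E(G)|] = 52 − 51/16 = 781/16.
Numerically: ≈ 48.812.
(This is only a lower bound; the true E[α(G)] may be larger.)

E[α(G)] ≥ 781/16 ≈ 48.812.


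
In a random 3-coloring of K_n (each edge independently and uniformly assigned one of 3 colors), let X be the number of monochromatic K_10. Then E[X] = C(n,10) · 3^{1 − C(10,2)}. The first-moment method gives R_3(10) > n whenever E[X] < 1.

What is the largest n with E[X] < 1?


We need C(n, 10) · 3^{1 − 45} < 1, i.e. C(n, 10) < 3^{45 − 1} = 984770902183611232881.
Check values of n near the boundary:
  n = 567: C(567, 10) = 873787071273467749398; 873787071273467749398 < 984770902183611232881? YES
  n = 568: C(568, 10) = 889446337783744949208; 889446337783744949208 < 984770902183611232881? YES
  n = 569: C(569, 10) = 905357721286137524328; 905357721286137524328 < 984770902183611232881? YES
  n = 570: C(570, 10) = 921524823451961408691; 921524823451961408691 < 984770902183611232881? YES
  n = 571: C(571, 10) = 937951290893172842001; 937951290893172842001 < 984770902183611232881? YES
  n = 572: C(572, 10) = 954640815642161682606; 954640815642161682606 < 984770902183611232881? YES
  n = 573: C(573, 10) = 971597135635805762226; 971597135635805762226 < 984770902183611232881? YES
  n = 574: C(574, 10) = 988824035203816502691; 988824035203816502691 < 984770902183611232881? NO
The largest n with C(n, 10) < 984770902183611232881 is n = 573 (where E[X] = 35985079097622435638/36472996377170786403 ≈ 0.98662). Hence R_3(10) > 573, i.e. R_3(10) ≥ 574.

Largest n = 573; hence R_3(10) > 573.


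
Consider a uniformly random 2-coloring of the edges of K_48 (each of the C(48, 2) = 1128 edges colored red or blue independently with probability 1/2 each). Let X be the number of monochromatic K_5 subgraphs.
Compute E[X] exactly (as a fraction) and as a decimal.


Let X = Σ_S X_S over the C(48, 5) = 1712304 subsets S of size 5, where X_S = 1 if the K_5 on S is monochromatic.
For a fixed S, the K_5 on S has C(5, 2) = 10 edges. P[all 10 edges red] = (1/2)^10, and likewise for blue, so P[monochromatic] = 2·(1/2)^10 = 2^{1 − 10} = 1/512.
By linearity of expectation: E[X] = C(48, 5) · 2^{1 − 10} = 1712304 · 1/512 = 107019/32.
Numerically: E[X] ≈ 3344.344.

E[X] = C(48,5)·2^(1−C(5,2)) = 107019/32 ≈ 3344.344.


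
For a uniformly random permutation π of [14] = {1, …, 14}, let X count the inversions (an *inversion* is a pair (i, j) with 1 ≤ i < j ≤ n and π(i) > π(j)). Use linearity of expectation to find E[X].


Write X = Σ X_I over the C(14, 2) = 91 pairs i < j, with X_I the indicator of one inversion.
There are 91 indicators.
For each fixed pair i < j, the values π(i) and π(j) are two distinct elements of {1, …, 14} in uniformly random order; by symmetry P[π(i) > π(j)] = 1/2.
By linearity: E[X] = 91 · (1/2) = C(14, 2) · (1/2) = 91/2 = 91/2 ≈ 45.5000.

E[X] = 91/2 = 45.5000.


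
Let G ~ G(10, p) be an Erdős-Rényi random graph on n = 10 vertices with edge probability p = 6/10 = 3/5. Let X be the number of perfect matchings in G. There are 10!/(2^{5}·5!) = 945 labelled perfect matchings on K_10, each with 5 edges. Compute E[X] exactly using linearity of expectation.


K_10 has 10!/(2^{5}·5!) = 945 labelled perfect matchings.
For each such perfect matching H, let X_H = 1 if all 5 edges of H are present in G. Then P[X_H = 1] = p^{5} = (3/5)^{5} = 243/3125.
Summing the indicators: E[X] = Σ_H E[X_H] = 945 · p^{5} = 945 · 243/3125 = 45927/625.
Numerically: E[X] ≈ 73.5.

E[X] = 945 · (3/5)^{5} = 45927/625 ≈ 73.5.


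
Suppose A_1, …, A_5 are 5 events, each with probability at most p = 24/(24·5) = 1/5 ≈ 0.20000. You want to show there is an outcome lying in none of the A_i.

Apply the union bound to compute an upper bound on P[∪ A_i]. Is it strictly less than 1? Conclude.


Union bound: P[∪_{i=1}^{5} A_i] ≤ Σ_i P[A_i] ≤ 5·p = 5·(1/5) = 1.
Numerically: 1 ≈ 1.00000.
Is 1 < 1? NO.
Since the bound 1 is ≥ 1, the union bound is uninformative here; it does NOT by itself certify existence.

5·p = 1 ≈ 1.00000; existence NOT certified by the union bound.


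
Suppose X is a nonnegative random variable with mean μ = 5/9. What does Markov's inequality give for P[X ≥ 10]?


μ = E[X] = 5/9, a = 10.
Markov: P[X ≥ 10] ≤ μ/a = (5/9)/10 = 1/18.
Numerically: ≈ 0.055556.
(Since a = 10 > μ = 0.555556, the bound 1/18 is < 1 and informative.)

P[X ≥ 10] ≤ 1/18 ≈ 0.055556.


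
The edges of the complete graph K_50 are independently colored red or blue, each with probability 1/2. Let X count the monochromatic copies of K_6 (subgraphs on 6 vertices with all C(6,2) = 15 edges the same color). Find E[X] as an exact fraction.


Let X = Σ_S X_S over the C(50, 6) = 15890700 subsets S of size 6, where X_S = 1 if the K_6 on S is monochromatic.
For a fixed S, the K_6 on S has C(6, 2) = 15 edges. P[all 15 edges red] = (1/2)^15, and likewise for blue, so P[monochromatic] = 2·(1/2)^15 = 2^{1 − 15} = 1/16384.
Summing: E[X] = C(50, 6) · 2^{1 − 15} = 15890700 · 1/16384 = 3972675/4096.
Numerically: E[X] ≈ 969.891.

E[X] = C(50,6)·2^(1−C(6,2)) = 3972675/4096 ≈ 969.891.


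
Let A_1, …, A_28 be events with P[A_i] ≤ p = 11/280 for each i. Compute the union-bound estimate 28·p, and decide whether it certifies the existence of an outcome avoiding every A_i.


Union bound: P[∪_{i=1}^{28} A_i] ≤ Σ_i P[A_i] ≤ 28·p = 28·(11/280) = 11/10.
Numerically: 11/10 ≈ 1.100.
Is 11/10 < 1? NO.
Since the bound 11/10 is ≥ 1, the union bound is uninformative here; it does NOT by itself certify existence.

28·p = 11/10 ≈ 1.100; existence NOT certified by the union bound.


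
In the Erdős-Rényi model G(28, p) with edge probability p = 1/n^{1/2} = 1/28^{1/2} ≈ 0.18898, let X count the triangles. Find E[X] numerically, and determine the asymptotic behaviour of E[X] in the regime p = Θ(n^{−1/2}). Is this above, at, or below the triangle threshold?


Number of potential triangles: C(28, 3) = 3276.
Each occurs with probability p³ ≈ (0.18898)³ ≈ 6.7493656e-03.
By linearity: E[X] = C(28, 3)·p³ ≈ 3276 · 6.7493656e-03 ≈ 22.11092.
Since α = 1/2 < 1, p = c/n^{1/2} ≫ 1/n is above the triangle threshold p ~ 1/n. Asymptotically E[X] ~ (c³/6)·n^{3(1−α)} = (1³/6)·n^{1.5} → ∞; triangles are abundant w.h.p.

E[X] ≈ 22.11092; in regime p = Θ(1/n^{1/2}) E[X] diverges (above the triangle threshold p ~ 1/n).


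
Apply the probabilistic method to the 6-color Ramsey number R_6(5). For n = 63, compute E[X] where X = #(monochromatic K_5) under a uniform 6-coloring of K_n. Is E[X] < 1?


E[X] = C(63, 5) · 6^{1 − 10} = 7028847 · 6^{−9} = 7028847/10077696.
As a reduced fraction: E[X] = 780983/1119744 ≈ 0.69747.
Is E[X] < 1? YES.
Since E[X] < 1, there exists a 6-coloring of K_{63} with no monochromatic K_5; hence R_6(5) > 63.

E[X] = 780983/1119744 ≈ 0.69747; E[X] < 1, so R_6(5) > 63.


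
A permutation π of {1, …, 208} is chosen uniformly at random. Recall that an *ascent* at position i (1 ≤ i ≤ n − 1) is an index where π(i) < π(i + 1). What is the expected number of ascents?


Write X = Σ X_I over i = 1, …, 207, with X_I the indicator of one ascent.
There are 207 indicators.
For each fixed i, the pair (π(i), π(i+1)) is a uniformly random ordered pair of distinct values from {1, …, 208}; by symmetry P[π(i) < π(i+1)] = 1/2.
By linearity: E[X] = 207 · (1/2) = (208 − 1) · (1/2) = 207/2 ≈ 103.500000.

E[X] = 207/2 = 103.500000.
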